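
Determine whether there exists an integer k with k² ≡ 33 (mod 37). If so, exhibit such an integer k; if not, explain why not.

k = 12

k = 12 works: 12² = 144, and 144 − 33 = 111 = 3·37.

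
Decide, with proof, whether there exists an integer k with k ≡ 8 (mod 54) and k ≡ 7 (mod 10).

There is no such integer.

Both moduli are multiples of 2 = gcd(54, 10), so any solution would satisfy k ≡ 8 and k ≡ 7 modulo 2 simultaneously.
But 8 mod 2 = 0 while 7 mod 2 = 1, a contradiction.
Therefore no such k exists.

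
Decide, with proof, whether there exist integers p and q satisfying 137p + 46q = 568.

137 and 46 are coprime, so 137p + 46q ranges over all of ℤ.
Dividing repeatedly: 137 = 2·46 + 45, 46 = 1·45 + 1, 45 = 45·1 + 0.
Back-substituting, 1 = 46 − 1·45 = 46 − (137 − 2·46) = −137 + 3·46; that is, 137·(-1) + 46·3 = 1.
Scaling by 568 gives the particular solution (p, q) = (-568, 1704).
Adding 13·46 to p and subtracting 13·137 from q gives the tidier solution (30, -77).
Check: 137·30 + 46·(-77) = 4110 − 3542 = 568. ✓

p = 30, q = -77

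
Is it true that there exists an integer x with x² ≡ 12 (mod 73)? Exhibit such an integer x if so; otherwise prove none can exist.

x = 42

Take x = 42. Then 42² = 1764 = 24·73 + 12, so 42² ≡ 12 (mod 73).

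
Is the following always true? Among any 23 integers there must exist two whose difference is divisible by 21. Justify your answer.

Each integer lies in one of the 21 residue classes modulo 21.
With 23 integers and only 21 classes, the pigeonhole principle forces two of them, say a and b, into the same class.
Then a ≡ b (mod 21), i.e. 21 ∣ (a − b).

Yes.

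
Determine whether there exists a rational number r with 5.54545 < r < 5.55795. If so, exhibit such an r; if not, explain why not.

Look for a denominator N such that an integer falls strictly between N·5.54545 and N·5.55795. N = 9 works: 9·5.54545 = 49.90905 < 50 < 50.02155 = 9·5.55795.
Hence 50/9 is a rational number with 5.54545 < 50/9 < 5.55795.

r = 50/9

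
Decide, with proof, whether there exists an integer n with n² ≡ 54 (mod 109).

No such integer exists.

Apply Euler's criterion with the prime 109: 54 is a quadratic residue iff 54^54 ≡ 1 (mod 109), and a non-residue iff it is ≡ −1.
Repeated squaring mod 109: 54^2 = 2916 ≡ 82; 54^4 ≡ 82² = 6724 ≡ 75; 54^8 ≡ 75² = 5625 ≡ 66; 54^16 ≡ 66² = 4356 ≡ 105; 54^32 ≡ 105² = 11025 ≡ 16.
Since 54 = 32 + 16 + 4 + 2, 54^54 ≡ 16 · 105 · 75 · 82; multiplying out mod 109: 16·105 = 1680 ≡ 45, then 45·75 = 3375 ≡ 105, then 105·82 = 8610 ≡ 108. Thus 54^54 ≡ 108 ≡ −1 (mod 109).
By Euler's criterion 54 is a quadratic non-residue mod 109: no n satisfies n² ≡ 54 (mod 109).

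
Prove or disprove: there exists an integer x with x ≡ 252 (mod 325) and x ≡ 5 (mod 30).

gcd(325, 30) = 5. If x ≡ 252 (mod 325) and x ≡ 5 (mod 30), then x ≡ 252 (mod 5) and x ≡ 5 (mod 5).
However 252 ≡ 2 and 5 ≡ 0 (mod 5), and 2 ≠ 0.
Therefore no such x exists.

No, no such integer exists.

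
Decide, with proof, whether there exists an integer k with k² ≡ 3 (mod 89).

No, no such integer exists.

Apply Euler's criterion with the prime 89: 3 is a quadratic residue iff 3^44 ≡ 1 (mod 89), and a non-residue iff it is ≡ −1.
Repeated squaring mod 89: 3^2 = 9 ≡ 9; 3^4 ≡ 9² = 81 ≡ 81; 3^8 ≡ 81² = 6561 ≡ 64; 3^16 ≡ 64² = 4096 ≡ 2; 3^32 ≡ 2² = 4 ≡ 4.
Since 44 = 32 + 8 + 4, 3^44 ≡ 4 · 64 · 81; multiplying out mod 89: 4·64 = 256 ≡ 78, then 78·81 = 6318 ≡ 88. Thus 3^44 ≡ 88 ≡ −1 (mod 89).
The value −1 means 3 is a non-residue modulo 89, so k² ≡ 3 (mod 89) is impossible.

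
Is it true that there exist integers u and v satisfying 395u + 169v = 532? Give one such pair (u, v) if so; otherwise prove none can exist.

u = 122, v = -282

395 and 169 are coprime, so 395u + 169v ranges over all of ℤ.
Euclidean algorithm: 395 = 2·169 + 57, 169 = 2·57 + 55, 57 = 1·55 + 2, 55 = 27·2 + 1, 2 = 2·1 + 0.
Back-substituting, 1 = 55 − 27·2 = 55 − 27·(57 − 1·55) = −27·57 + 28·55 = −27·57 + 28·(169 − 2·57) = 28·169 − 83·57 = 28·169 − 83·(395 − 2·169) = −83·395 + 194·169; that is, 395·(-83) + 169·194 = 1.
Multiplying through by 532: u = (-83)·532 = -44156, v = 194·532 = 103208 is a solution.
Adding 262·169 to u and subtracting 262·395 from v gives the tidier solution (122, -282).
Indeed 395·122 + 169·(-282) = 48190 − 47658 = 532.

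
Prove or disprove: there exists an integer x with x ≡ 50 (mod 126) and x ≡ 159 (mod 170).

Reduce both congruences modulo 2, which divides 126 and 170: they say x ≡ 50 (mod 2) and x ≡ 159 (mod 2).
But 50 mod 2 = 0 while 159 mod 2 = 1, a contradiction.
So no integer satisfies both congruences.

There is no such integer.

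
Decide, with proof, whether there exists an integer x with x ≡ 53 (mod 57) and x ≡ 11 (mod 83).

The moduli 57 and 83 are coprime, so by the Chinese Remainder Theorem a unique solution modulo 4731 exists.
Any solution of the first congruence is x = 53 + 57t; substituting into the second, 57t ≡ 11 − 53 ≡ 41 (mod 83).
Note 57·67 = 3819 ≡ 1 (mod 83) (as 3819 − 1 = 46·83), so 57⁻¹ ≡ 67.
Therefore t ≡ 67·41 = 2747 ≡ 8 (mod 83).
Taking t = 8 gives x = 53 + 57·8 = 509.
Check: 509 mod 57 = 53, 509 mod 83 = 11. ✓

x = 509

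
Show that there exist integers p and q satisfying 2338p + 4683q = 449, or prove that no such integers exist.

No, no such integers exist.

Any value of 2338p + 4683q is a multiple of gcd(2338, 4683) = 7.
However 449 leaves remainder 1 on division by 7.
Hence no integers p, q satisfy the equation.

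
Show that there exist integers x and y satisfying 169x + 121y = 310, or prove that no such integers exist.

169 and 121 are coprime, so 169x + 121y ranges over all of ℤ.
Euclidean algorithm: 169 = 1·121 + 48, 121 = 2·48 + 25, 48 = 1·25 + 23, 25 = 1·23 + 2, 23 = 11·2 + 1, 2 = 2·1 + 0.
Unwinding: 1 = 23 − 11·2 = 23 − 11·(25 − 1·23) = −11·25 + 12·23 = −11·25 + 12·(48 − 1·25) = 12·48 − 23·25 = 12·48 − 23·(121 − 2·48) = −23·121 + 58·48 = −23·121 + 58·(169 − 1·121) = 58·169 − 81·121, i.e. 169·58 + 121·(-81) = 1.
Scaling by 310 gives the particular solution (x, y) = (17980, -25110).
The general solution is x = 17980 + 121k, y = -25110 − 169k; taking k = -148 gives the smaller pair x = 72, y = -98.
Check: 169·72 + 121·(-98) = 12168 − 11858 = 310. ✓

x = 72, y = -98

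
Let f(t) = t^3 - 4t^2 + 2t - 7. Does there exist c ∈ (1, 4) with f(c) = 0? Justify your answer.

Yes, f has a root in the interval.

f(1) = -8 and f(4) = 1, which have opposite signs.
f is continuous everywhere (it is a polynomial), in particular on [1, 4].
The Intermediate Value Theorem then guarantees some c ∈ (1, 4) with f(c) = 0.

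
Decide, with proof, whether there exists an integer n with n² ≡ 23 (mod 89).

89 is prime, so by Euler's criterion 23 is a square mod 89 iff 23^((89−1)/2) = 23^44 ≡ 1 (mod 89).
Repeated squaring mod 89: 23^2 = 529 ≡ 84; 23^4 ≡ 84² = 7056 ≡ 25; 23^8 ≡ 25² = 625 ≡ 2; 23^16 ≡ 2² = 4 ≡ 4; 23^32 ≡ 4² = 16 ≡ 16.
Since 44 = 32 + 8 + 4, 23^44 ≡ 16 · 2 · 25; multiplying out mod 89: 16·2 = 32 ≡ 32, then 32·25 = 800 ≡ 88. Thus 23^44 ≡ 88 ≡ −1 (mod 89).
By Euler's criterion 23 is a quadratic non-residue mod 89: no n satisfies n² ≡ 23 (mod 89).

There is no such integer.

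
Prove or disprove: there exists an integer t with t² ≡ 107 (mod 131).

t = 99 works: 99² = 9801, and 9801 − 107 = 9694 = 74·131.

t = 99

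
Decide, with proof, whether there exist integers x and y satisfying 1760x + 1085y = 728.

Any value of 1760x + 1085y is a multiple of gcd(1760, 1085) = 5.
But 728 = 5·145 + 3, so 5 ∤ 728.
So the equation is unsolvable over ℤ.

No, no such integers exist.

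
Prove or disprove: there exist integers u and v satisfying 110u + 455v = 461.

There are no such integers.

Any value of 110u + 455v is a multiple of gcd(110, 455) = 5.
However 461 leaves remainder 1 on division by 5.
So the equation is unsolvable over ℤ.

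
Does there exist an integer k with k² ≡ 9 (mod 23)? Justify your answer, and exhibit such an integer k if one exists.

k = 3

Take k = 3. Then 3² = 9, and since 0 ≤ 9 < 23 this is already reduced: 3² ≡ 9 (mod 23).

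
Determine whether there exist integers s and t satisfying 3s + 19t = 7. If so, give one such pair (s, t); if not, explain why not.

s = 15, t = -2

3 and 19 are coprime, so 3s + 19t ranges over all of ℤ.
Euclidean algorithm: 19 = 6·3 + 1, 3 = 3·1 + 0.
Back-substituting, 1 = 19 − 6·3; that is, 3·(-6) + 19·1 = 1.
Scaling by 7 gives the particular solution (s, t) = (-42, 7).
Shifting by a multiple of (19, −3) keeps it a solution: s = -42 + 3·19 = 15, t = 7 − 3·3 = -2.
Indeed 3·15 + 19·(-2) = 45 − 38 = 7.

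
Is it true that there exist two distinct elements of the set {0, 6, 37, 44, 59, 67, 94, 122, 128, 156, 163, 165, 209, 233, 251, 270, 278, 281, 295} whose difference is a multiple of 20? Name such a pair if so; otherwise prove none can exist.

No such pair exists.

Reduce each element modulo 20: 0↦0, 6↦6, 37↦17, 44↦4, 59↦19, 67↦7, 94↦14, 122↦2, 128↦8, 156↦16, 163↦3, 165↦5, 209↦9, 233↦13, 251↦11, 270↦10, 278↦18, 281↦1, 295↦15.
These 19 residues are pairwise different, hence no difference of two elements is divisible by 20.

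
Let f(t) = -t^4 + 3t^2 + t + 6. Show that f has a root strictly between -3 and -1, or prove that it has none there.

Yes, f has a root in the interval.

f(-3) = -51 and f(-1) = 7, which have opposite signs.
As a polynomial, f is continuous on every closed interval.
By the Intermediate Value Theorem, f takes the value 0 somewhere in the open interval.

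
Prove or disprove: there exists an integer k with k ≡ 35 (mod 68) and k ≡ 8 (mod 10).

No such integer exists.

gcd(68, 10) = 2. If k ≡ 35 (mod 68) and k ≡ 8 (mod 10), then k ≡ 35 (mod 2) and k ≡ 8 (mod 2).
But 35 mod 2 = 1 while 8 mod 2 = 0, a contradiction.
So no integer satisfies both congruences.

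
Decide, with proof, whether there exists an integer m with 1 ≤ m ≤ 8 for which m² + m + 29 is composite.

At m = 2: 2² + 2 + 29 = 35 = 5·7, which is composite.

m = 2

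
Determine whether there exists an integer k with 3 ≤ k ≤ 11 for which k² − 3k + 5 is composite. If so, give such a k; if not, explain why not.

k = 4

At k = 4: 4² − 3·4 + 5 = 9 = 3·3, which is composite.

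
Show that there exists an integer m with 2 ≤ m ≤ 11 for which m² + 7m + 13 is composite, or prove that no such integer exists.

At m = 8: 8² + 7·8 + 13 = 133 = 7·19, which is composite.

m = 8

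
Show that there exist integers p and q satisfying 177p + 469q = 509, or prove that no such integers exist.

p = 244, q = -91

177 and 469 are coprime, so 177p + 469q ranges over all of ℤ.
Run the Euclidean algorithm on 469 and 177: 469 = 2·177 + 115, 177 = 1·115 + 62, 115 = 1·62 + 53, 62 = 1·53 + 9, 53 = 5·9 + 8, 9 = 1·8 + 1, 8 = 8·1 + 0.
Unwinding: 1 = 9 − 1·8 = 9 − (53 − 5·9) = −53 + 6·9 = −53 + 6·(62 − 1·53) = 6·62 − 7·53 = 6·62 − 7·(115 − 1·62) = −7·115 + 13·62 = −7·115 + 13·(177 − 1·115) = 13·177 − 20·115 = 13·177 − 20·(469 − 2·177) = −20·469 + 53·177, i.e. 177·53 + 469·(-20) = 1.
Multiplying through by 509: p = 53·509 = 26977, q = (-20)·509 = -10180 is a solution.
The general solution is p = 26977 + 469k, q = -10180 − 177k; taking k = -57 gives the smaller pair p = 244, q = -91.
Check: 177·244 + 469·(-91) = 43188 − 42679 = 509. ✓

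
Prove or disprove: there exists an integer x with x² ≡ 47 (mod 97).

x = 12

x = 12 works: 12² = 144, and 144 − 47 = 97 = 1·97.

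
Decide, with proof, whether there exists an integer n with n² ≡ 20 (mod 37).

No such integer exists.

37 is prime, so by Euler's criterion 20 is a square mod 37 iff 20^((37−1)/2) = 20^18 ≡ 1 (mod 37).
Squaring successively (mod 37): 20^2 = 400 ≡ 30; 20^4 ≡ 30² = 900 ≡ 12; 20^8 ≡ 12² = 144 ≡ 33; 20^16 ≡ 33² = 1089 ≡ 16.
Since 18 = 16 + 2, 20^18 ≡ 16 · 30; multiplying out mod 37: 16·30 = 480 ≡ 36. Thus 20^18 ≡ 36 ≡ −1 (mod 37).
The value −1 means 20 is a non-residue modulo 37, so n² ≡ 20 (mod 37) is impossible.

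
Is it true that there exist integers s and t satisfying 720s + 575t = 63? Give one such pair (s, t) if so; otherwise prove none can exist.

Any value of 720s + 575t is a multiple of gcd(720, 575) = 5.
But 63 = 5·12 + 3, so 5 ∤ 63.
Therefore 720s + 575t = 63 has no solution in integers.

No such integers exist.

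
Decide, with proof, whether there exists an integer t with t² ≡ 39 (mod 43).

43 is prime, so by Euler's criterion 39 is a square mod 43 iff 39^((43−1)/2) = 39^21 ≡ 1 (mod 43).
Squaring successively (mod 43): 39^2 = 1521 ≡ 16; 39^4 ≡ 16² = 256 ≡ 41; 39^8 ≡ 41² = 1681 ≡ 4; 39^16 ≡ 4² = 16 ≡ 16.
Since 21 = 16 + 4 + 1, 39^21 ≡ 16 · 41 · 39; multiplying out mod 43: 16·41 = 656 ≡ 11, then 11·39 = 429 ≡ 42. Thus 39^21 ≡ 42 ≡ −1 (mod 43).
The value −1 means 39 is a non-residue modulo 43, so t² ≡ 39 (mod 43) is impossible.

No, no such integer exists.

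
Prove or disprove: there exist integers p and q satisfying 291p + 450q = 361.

There are no such integers.

gcd(291, 450) = 3, so every integer of the form 291p + 450q is a multiple of 3.
But 361 is not a multiple of 3 (it leaves remainder 1).
Hence no integers p, q satisfy the equation.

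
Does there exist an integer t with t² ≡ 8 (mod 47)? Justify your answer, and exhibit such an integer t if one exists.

t = 14

t = 14 works: 14² = 196, and 196 − 8 = 188 = 4·47.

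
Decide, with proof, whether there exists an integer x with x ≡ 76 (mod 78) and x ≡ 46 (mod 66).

The moduli are not coprime: gcd(78, 66) = 6. Compatibility requires 6 ∣ (46 − 76) = -30, which holds, so solutions exist.
The integers ≡ 76 (mod 78) are 76, 154, 232, 310, …; their remainders mod 66 are 10, 22, 34, 46, so x = 310 is the first that is ≡ 46 (mod 66).
Verify: 310 = 3·78 + 76 and 310 = 4·66 + 46. ✓

x = 310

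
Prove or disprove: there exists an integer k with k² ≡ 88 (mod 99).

Take k = 77. Then 77² = 5929 = 59·99 + 88, so 77² ≡ 88 (mod 99).

k = 77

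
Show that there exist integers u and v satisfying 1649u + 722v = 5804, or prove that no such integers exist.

u = 620, v = -1408

1649 and 722 are coprime, so 1649u + 722v ranges over all of ℤ.
Run the Euclidean algorithm on 1649 and 722: 1649 = 2·722 + 205, 722 = 3·205 + 107, 205 = 1·107 + 98, 107 = 1·98 + 9, 98 = 10·9 + 8, 9 = 1·8 + 1, 8 = 8·1 + 0.
Unwinding: 1 = 9 − 1·8 = 9 − (98 − 10·9) = −98 + 11·9 = −98 + 11·(107 − 1·98) = 11·107 − 12·98 = 11·107 − 12·(205 − 1·107) = −12·205 + 23·107 = −12·205 + 23·(722 − 3·205) = 23·722 − 81·205 = 23·722 − 81·(1649 − 2·722) = −81·1649 + 185·722, i.e. 1649·(-81) + 722·185 = 1.
Scaling by 5804 gives the particular solution (u, v) = (-470124, 1073740).
The general solution is u = -470124 + 722k, v = 1073740 − 1649k; taking k = 652 gives the smaller pair u = 620, v = -1408.
Check: 1649·620 + 722·(-1408) = 1022380 − 1016576 = 5804. ✓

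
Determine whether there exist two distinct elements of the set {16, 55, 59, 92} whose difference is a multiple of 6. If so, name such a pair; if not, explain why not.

Reduce each element modulo 6: 16↦4, 55↦1, 59↦5, 92↦2.
All 4 residues are distinct, so no two elements differ by a multiple of 6.

No, no such pair exists.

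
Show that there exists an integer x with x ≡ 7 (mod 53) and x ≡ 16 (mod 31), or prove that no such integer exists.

The moduli 53 and 31 are coprime, so by the Chinese Remainder Theorem a unique solution modulo 1643 exists.
Any solution of the first congruence is x = 7 + 53t; substituting into the second, 53t ≡ 16 − 7 ≡ 9 (mod 31).
53 ≡ 22 (mod 31), so this reads 22t ≡ 9 (mod 31). Invert 22 mod 31 by the Euclidean algorithm: 31 = 1·22 + 9, 22 = 2·9 + 4, 9 = 2·4 + 1, 4 = 4·1 + 0; back-substituting, 1 = 9 − 2·4 = 9 − 2·(22 − 2·9) = −2·22 + 5·9 = −2·22 + 5·(31 − 1·22) = 5·31 − 7·22. Hence 22·(-7) ≡ 1, so 22⁻¹ ≡ -7 ≡ 24 (mod 31).
Multiplying by 24: t ≡ 24·9 = 216 ≡ 30 (mod 31).
With t = 30: x = 7 + 53·30 = 1597.
Check: 1597 mod 53 = 7, 1597 mod 31 = 16. ✓

x = 1597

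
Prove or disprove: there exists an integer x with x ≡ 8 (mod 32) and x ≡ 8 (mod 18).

The moduli are not coprime: gcd(32, 18) = 2. Compatibility requires 2 ∣ (8 − 8) = 0, which holds, so solutions exist.
In fact x = 8 itself already satisfies 8 mod 18 = 8.
Indeed 8 ≡ 8 (mod 32) and 8 ≡ 8 (mod 18).

x = 8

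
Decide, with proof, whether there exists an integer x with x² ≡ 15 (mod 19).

Squares mod 19 repeat after x = 9 (as (−x)² = x²); for x = 0..9 they are 0, 1, 4, 9, 16, 6, 17, 11, 7, 5.
So the quadratic residues mod 19 are {0, 1, 4, 5, 6, 7, 9, 11, 16, 17}, and 15 is not among them.
Therefore x² ≡ 15 (mod 19) has no solution.

No such integer exists.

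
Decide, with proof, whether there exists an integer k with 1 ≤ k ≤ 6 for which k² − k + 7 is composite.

At k = 5: 5² − 5 + 7 = 27 = 3·9, which is composite.

k = 5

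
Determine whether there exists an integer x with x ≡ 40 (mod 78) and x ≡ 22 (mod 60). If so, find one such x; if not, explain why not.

gcd(78, 60) = 6. A simultaneous solution exists iff 40 ≡ 22 (mod 6); here 40 mod 6 = 4 = 22 mod 6, so it does.
Put x = 40 + 78t, so we need 78t ≡ 42 (mod 60), equivalently (divide by 6) 13t ≡ 7 (mod 10).
13 ≡ 3 (mod 10), so this reads 3t ≡ 7 (mod 10). Since 3·7 = 21 = 2·10 + 1, the inverse of 3 mod 10 is 7.
Multiplying by 7: t ≡ 7·7 = 49 ≡ 9 (mod 10).
Then x = 40 + 78·9 = 742.
Indeed 742 ≡ 40 (mod 78) and 742 ≡ 22 (mod 60).

x = 742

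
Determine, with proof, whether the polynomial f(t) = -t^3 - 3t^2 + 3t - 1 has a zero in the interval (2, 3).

The endpoint values f(2) = -15 and f(3) = -46 are both negative. Claim: f(t) < 0 for every t in (2, 3).
Shift to the endpoint 2: with t = 2 + u (0 < u < 1), one computes f(2 + u) = -u^3 - 9u^2 - 21u - 15.
All 4 nonzero coefficients of this polynomial in u are negative; hence for u > 0 the value is a sum of negative terms (the constant -15 among them).
Therefore f(t) < 0 throughout (2, 3), and f has no zero there.

No.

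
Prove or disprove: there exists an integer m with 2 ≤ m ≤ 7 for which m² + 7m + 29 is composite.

No such integer m in that range exists.

The values for m = 2, 3, …, 7 are 47, 59, 73, 89, 107, 127, and each of these is prime.
So no value in the range makes the expression composite.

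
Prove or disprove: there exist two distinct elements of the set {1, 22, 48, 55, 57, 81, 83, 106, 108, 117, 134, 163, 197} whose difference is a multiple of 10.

The pair (1, 81) works.

Reduce each element mod 10: 1↦1, 22↦2, 48↦8, 55↦5, 57↦7, 81↦1, 83↦3, 106↦6, 108↦8, 117↦7, 134↦4, 163↦3, 197↦7. The residue 1 repeats (at 1 and 81), and 81 − 1 = 80 = 8·10.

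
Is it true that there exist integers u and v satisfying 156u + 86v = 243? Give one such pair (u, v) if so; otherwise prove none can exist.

No, no such integers exist.

gcd(156, 86) = 2, so every integer of the form 156u + 86v is a multiple of 2.
However 243 leaves remainder 1 on division by 2.
Therefore 156u + 86v = 243 has no solution in integers.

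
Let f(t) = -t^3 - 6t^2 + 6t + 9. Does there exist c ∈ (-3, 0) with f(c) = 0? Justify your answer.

Such a root exists.

f(-3) = -36 and f(0) = 9, which have opposite signs.
As a polynomial, f is continuous on every closed interval.
The Intermediate Value Theorem then guarantees some c ∈ (-3, 0) with f(c) = 0.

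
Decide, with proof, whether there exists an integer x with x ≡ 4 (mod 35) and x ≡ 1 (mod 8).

The moduli 35 and 8 are coprime, so by the Chinese Remainder Theorem a unique solution modulo 280 exists.
Write x = 4 + 35t and require 4 + 35t ≡ 1 (mod 8), i.e. 35t ≡ 5 (mod 8).
35 ≡ 3 (mod 8), so this reads 3t ≡ 5 (mod 8). Invert 3 mod 8 by the Euclidean algorithm: 8 = 2·3 + 2, 3 = 1·2 + 1, 2 = 2·1 + 0; back-substituting, 1 = 3 − 1·2 = 3 − (8 − 2·3) = −8 + 3·3. Hence 3·3 ≡ 1, so 3⁻¹ ≡ 3 (mod 8).
Multiplying by 3: t ≡ 3·5 = 15 ≡ 7 (mod 8).
Taking t = 7 gives x = 4 + 35·7 = 249.
Check: 249 mod 35 = 4, 249 mod 8 = 1. ✓

x = 249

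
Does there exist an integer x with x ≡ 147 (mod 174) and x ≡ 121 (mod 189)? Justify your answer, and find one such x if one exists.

Reduce both congruences modulo 3, which divides 174 and 189: they say x ≡ 147 (mod 3) and x ≡ 121 (mod 3).
These are incompatible: 147 − 121 = 26 is not divisible by 3.
Therefore no such x exists.

No, no such integer exists.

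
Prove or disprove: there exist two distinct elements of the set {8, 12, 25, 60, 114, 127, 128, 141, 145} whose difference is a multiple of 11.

Residues mod 11: 8↦8, 12↦1, 25↦3, 60↦5, 114↦4, 127↦6, 128↦7, 141↦9, 145↦2.
All 9 residues are distinct, so no two elements differ by a multiple of 11.

No, no such pair exists.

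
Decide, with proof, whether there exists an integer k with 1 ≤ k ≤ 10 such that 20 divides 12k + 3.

The values of 12k + 3 for k = 1, 2, …, 10 are 15, 27, 39, 51, 63, 75, 87, 99, 111, 123; reduced mod 20 these are 15, 7, 19, 11, 3, 15, 7, 19, 11, 3.
The residue 0 does not occur, so no k in [1, 10] makes 12k + 3 a multiple of 20.

No such integer k in that range exists.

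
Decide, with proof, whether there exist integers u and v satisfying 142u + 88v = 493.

Both 142 and 88 are divisible by gcd(142, 88) = 2, hence so is any combination 142u + 88v.
But 493 is not a multiple of 2 (it leaves remainder 1).
So the equation is unsolvable over ℤ.

There are no such integers.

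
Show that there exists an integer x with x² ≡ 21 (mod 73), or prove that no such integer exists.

No, no such integer exists.

Apply Euler's criterion with the prime 73: 21 is a quadratic residue iff 21^36 ≡ 1 (mod 73), and a non-residue iff it is ≡ −1.
Repeated squaring mod 73: 21^2 = 441 ≡ 3; 21^4 ≡ 3² = 9 ≡ 9; 21^8 ≡ 9² = 81 ≡ 8; 21^16 ≡ 8² = 64 ≡ 64; 21^32 ≡ 64² = 4096 ≡ 8.
Since 36 = 32 + 4, 21^36 ≡ 8 · 9; multiplying out mod 73: 8·9 = 72 ≡ 72. Thus 21^36 ≡ 72 ≡ −1 (mod 73).
By Euler's criterion 21 is a quadratic non-residue mod 73: no x satisfies x² ≡ 21 (mod 73).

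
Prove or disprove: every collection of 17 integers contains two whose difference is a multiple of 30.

No, the set {78, 79, 80, 81, 82, 83, 84, 85, 86, 87, 88, 89, 90, 91, 92, 93, 94} is a counterexample.

Consider the 17 integers 78, 79, …, 94. They lie in distinct residue classes modulo 30, since 17 ≤ 30.
Any two of them differ by at most 16 < 30 and by at least 1, so no difference is a multiple of 30.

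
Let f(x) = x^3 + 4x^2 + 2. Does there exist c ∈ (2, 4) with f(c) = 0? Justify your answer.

No such root exists.

The endpoint values f(2) = 26 and f(4) = 130 are both positive. Claim: f(x) > 0 for every x in (2, 4).
Shift to the endpoint 2: with x = 2 + u (0 < u < 2), one computes f(2 + u) = u^3 + 10u^2 + 28u + 26.
All 4 nonzero coefficients of this polynomial in u are positive; hence for u > 0 the value is a sum of positive terms (the constant 26 among them).
So f is strictly positive on (2, 4); no root exists in the interval.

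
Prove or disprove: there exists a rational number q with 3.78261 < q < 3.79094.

Multiplying by 14: 14·3.78261 = 52.95654 and 14·3.79094 = 53.07316, so the integer 53 lies strictly between them.
Hence 53/14 is a rational number with 3.78261 < 53/14 < 3.79094.

q = 53/14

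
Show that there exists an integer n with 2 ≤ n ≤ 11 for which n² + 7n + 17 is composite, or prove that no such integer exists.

At n = 7: 7² + 7·7 + 17 = 115 = 5·23, which is composite.

n = 7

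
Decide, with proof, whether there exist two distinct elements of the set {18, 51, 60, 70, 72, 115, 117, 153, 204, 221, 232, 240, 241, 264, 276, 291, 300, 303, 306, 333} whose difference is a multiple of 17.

51 and 153 are such a pair.

Reduce each element mod 17: 18↦1, 51↦0, 60↦9, 70↦2, 72↦4, 115↦13, 117↦15, 153↦0, 204↦0, 221↦0, 232↦11, 240↦2, 241↦3, 264↦9, 276↦4, 291↦2, 300↦11, 303↦14, 306↦0, 333↦10. The residue 0 repeats (at 51 and 153), and 153 − 51 = 102 = 6·17.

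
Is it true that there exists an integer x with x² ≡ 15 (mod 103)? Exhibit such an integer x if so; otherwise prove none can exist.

x = 18

Take x = 18. Then 18² = 324 = 3·103 + 15, so 18² ≡ 15 (mod 103).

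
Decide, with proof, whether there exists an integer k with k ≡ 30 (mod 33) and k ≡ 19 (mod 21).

Both moduli are multiples of 3 = gcd(33, 21), so any solution would satisfy k ≡ 30 and k ≡ 19 modulo 3 simultaneously.
But 30 mod 3 = 0 while 19 mod 3 = 1, a contradiction.
Therefore no such k exists.

No, no such integer exists.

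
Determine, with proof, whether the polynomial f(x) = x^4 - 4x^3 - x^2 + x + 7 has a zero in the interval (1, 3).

f(1) = 4 and f(3) = -26, which have opposite signs.
As a polynomial, f is continuous on every closed interval.
By the Intermediate Value Theorem, f takes the value 0 somewhere in the open interval.

Such a root exists.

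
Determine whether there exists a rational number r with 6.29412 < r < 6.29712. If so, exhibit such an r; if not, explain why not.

Look for a denominator N such that an integer falls strictly between N·6.29412 and N·6.29712. N = 27 works: 27·6.29412 = 169.94124 < 170 < 170.02224 = 27·6.29712.
So r = 170/27 works: it is a ratio of integers, and dividing 27·6.29412 < 170 < 27·6.29712 through by 27 gives 6.29412 < 170/27 < 6.29712.

r = 170/27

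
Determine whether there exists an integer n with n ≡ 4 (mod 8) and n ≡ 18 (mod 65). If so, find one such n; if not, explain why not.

The moduli 8 and 65 are coprime, so by the Chinese Remainder Theorem a unique solution modulo 520 exists.
Write n = 4 + 8t and require 4 + 8t ≡ 18 (mod 65), i.e. 8t ≡ 14 (mod 65).
Invert 8 mod 65 by the Euclidean algorithm: 65 = 8·8 + 1, 8 = 8·1 + 0; back-substituting, 1 = 65 − 8·8. Hence 8·(-8) ≡ 1, so 8⁻¹ ≡ -8 ≡ 57 (mod 65).
Multiplying by 57: t ≡ 57·14 = 798 ≡ 18 (mod 65).
With t = 18: n = 4 + 8·18 = 148.
Indeed 148 ≡ 4 (mod 8) and 148 ≡ 18 (mod 65).

n = 148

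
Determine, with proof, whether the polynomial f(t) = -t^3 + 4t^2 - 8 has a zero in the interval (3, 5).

Such a root exists.

f(3) = 1 and f(5) = -33, which have opposite signs.
As a polynomial, f is continuous on every closed interval.
By the Intermediate Value Theorem f must vanish at some point of (3, 5).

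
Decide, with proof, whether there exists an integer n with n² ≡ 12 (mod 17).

Computing n² mod 17 for n = 0, 1, …, 8 (enough, by the symmetry n ↦ 17 − n) gives 0, 1, 4, 9, 16, 8, 2, 15, 13.
So the quadratic residues mod 17 are {0, 1, 2, 4, 8, 9, 13, 15, 16}, and 12 is not among them.
Hence no integer n has n² ≡ 12 (mod 17).

No, no such integer exists.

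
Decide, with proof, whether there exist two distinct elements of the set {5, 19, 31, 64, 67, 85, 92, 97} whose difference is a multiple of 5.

5 mod 5 = 0 and 85 mod 5 = 0, so 85 − 5 = 80 = 16·5.

Yes: 5 and 85.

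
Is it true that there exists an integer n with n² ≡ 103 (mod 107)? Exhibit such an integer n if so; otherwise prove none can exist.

There is no such integer.

107 is prime, so by Euler's criterion 103 is a square mod 107 iff 103^((107−1)/2) = 103^53 ≡ 1 (mod 107).
Repeated squaring mod 107: 103^2 = 10609 ≡ 16; 103^4 ≡ 16² = 256 ≡ 42; 103^8 ≡ 42² = 1764 ≡ 52; 103^16 ≡ 52² = 2704 ≡ 29; 103^32 ≡ 29² = 841 ≡ 92.
Since 53 = 32 + 16 + 4 + 1, 103^53 ≡ 92 · 29 · 42 · 103; multiplying out mod 107: 92·29 = 2668 ≡ 100, then 100·42 = 4200 ≡ 27, then 27·103 = 2781 ≡ 106. Thus 103^53 ≡ 106 ≡ −1 (mod 107).
The value −1 means 103 is a non-residue modulo 107, so n² ≡ 103 (mod 107) is impossible.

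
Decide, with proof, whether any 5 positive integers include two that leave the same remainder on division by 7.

Take the 5 consecutive integers 15, 16, …, 19: their residues mod 7 are all distinct because 5 ≤ 7.
So no two of them leave the same remainder on division by 7; the claim fails for this set.

No; for instance {15, 16, 17, 18, 19} is a counterexample.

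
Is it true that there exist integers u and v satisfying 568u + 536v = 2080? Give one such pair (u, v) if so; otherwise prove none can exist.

u = 65, v = -65

Since gcd(568, 536) = 8 and 2080 = 8·260, Bézout's identity guarantees a solution.
Dividing through by 8 reduces the equation to 71u + 67v = 260.
Dividing repeatedly: 71 = 1·67 + 4, 67 = 16·4 + 3, 4 = 1·3 + 1, 3 = 3·1 + 0.
Back-substituting, 1 = 4 − 1·3 = 4 − (67 − 16·4) = −67 + 17·4 = −67 + 17·(71 − 1·67) = 17·71 − 18·67; that is, 71·17 + 67·(-18) = 1.
Multiplying through by 260: u = 17·260 = 4420, v = (-18)·260 = -4680 is a solution.
The general solution is u = 4420 + 67k, v = -4680 − 71k; taking k = -65 gives the smaller pair u = 65, v = -65.
Check: 568·65 + 536·(-65) = 36920 − 34840 = 2080. ✓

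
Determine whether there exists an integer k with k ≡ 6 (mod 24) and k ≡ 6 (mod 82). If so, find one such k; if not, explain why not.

The moduli are not coprime: gcd(24, 82) = 2. Compatibility requires 2 ∣ (6 − 6) = 0, which holds, so solutions exist.
In fact k = 6 itself already satisfies 6 mod 82 = 6.
Verify: 6 = 0·24 + 6 and 6 = 0·82 + 6. ✓

k = 6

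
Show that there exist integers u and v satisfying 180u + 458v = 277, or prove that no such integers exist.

There are no such integers.

gcd(180, 458) = 2, so every integer of the form 180u + 458v is a multiple of 2.
But 277 = 2·138 + 1, so 2 ∤ 277.
Therefore 180u + 458v = 277 has no solution in integers.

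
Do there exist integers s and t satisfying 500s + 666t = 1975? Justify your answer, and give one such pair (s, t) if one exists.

No such integers exist.

Any value of 500s + 666t is a multiple of gcd(500, 666) = 2.
But 1975 is not a multiple of 2 (it leaves remainder 1).
Hence no integers s, t satisfy the equation.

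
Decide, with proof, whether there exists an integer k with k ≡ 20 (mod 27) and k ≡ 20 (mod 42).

k = 20

Here gcd(27, 42) = 3, and both 20 and 20 leave remainder 2 mod 3, so the system is consistent.
The smallest candidate k = 20 works directly: 20 ≡ 20 (mod 42).
Indeed 20 ≡ 20 (mod 27) and 20 ≡ 20 (mod 42).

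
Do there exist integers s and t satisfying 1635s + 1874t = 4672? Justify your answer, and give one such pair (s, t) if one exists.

s = 200, t = -172

Since gcd(1635, 1874) = 1, every integer is an integer combination of 1635 and 1874.
Dividing repeatedly: 1874 = 1·1635 + 239, 1635 = 6·239 + 201, 239 = 1·201 + 38, 201 = 5·38 + 11, 38 = 3·11 + 5, 11 = 2·5 + 1, 5 = 5·1 + 0.
Working back up the chain: 1 = 11 − 2·5 = 11 − 2·(38 − 3·11) = −2·38 + 7·11 = −2·38 + 7·(201 − 5·38) = 7·201 − 37·38 = 7·201 − 37·(239 − 1·201) = −37·239 + 44·201 = −37·239 + 44·(1635 − 6·239) = 44·1635 − 301·239 = 44·1635 − 301·(1874 − 1·1635) = −301·1874 + 345·1635. So 1635·345 + 1874·(-301) = 1.
Scaling by 4672 gives the particular solution (s, t) = (1611840, -1406272).
The general solution is s = 1611840 + 1874k, t = -1406272 − 1635k; taking k = -860 gives the smaller pair s = 200, t = -172.
Check: 1635·200 + 1874·(-172) = 327000 − 322328 = 4672. ✓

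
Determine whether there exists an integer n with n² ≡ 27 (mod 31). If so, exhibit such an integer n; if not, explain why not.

31 is prime, so by Euler's criterion 27 is a square mod 31 iff 27^((31−1)/2) = 27^15 ≡ 1 (mod 31).
Squaring successively (mod 31): 27^2 = 729 ≡ 16; 27^4 ≡ 16² = 256 ≡ 8; 27^8 ≡ 8² = 64 ≡ 2.
Since 15 = 8 + 4 + 2 + 1, 27^15 ≡ 2 · 8 · 16 · 27; multiplying out mod 31: 2·8 = 16 ≡ 16, then 16·16 = 256 ≡ 8, then 8·27 = 216 ≡ 30. Thus 27^15 ≡ 30 ≡ −1 (mod 31).
By Euler's criterion 27 is a quadratic non-residue mod 31: no n satisfies n² ≡ 27 (mod 31).

No such integer exists.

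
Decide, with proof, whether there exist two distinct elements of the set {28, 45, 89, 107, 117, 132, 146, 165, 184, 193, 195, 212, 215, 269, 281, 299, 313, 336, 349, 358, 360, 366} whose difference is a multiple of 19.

Yes: 28 and 313.

Reduce each element mod 19: 28↦9, 45↦7, 89↦13, 107↦12, 117↦3, 132↦18, 146↦13, 165↦13, 184↦13, 193↦3, 195↦5, 212↦3, 215↦6, 269↦3, 281↦15, 299↦14, 313↦9, 336↦13, 349↦7, 358↦16, 360↦18, 366↦5. The residue 9 repeats (at 28 and 313), and 313 − 28 = 285 = 15·19.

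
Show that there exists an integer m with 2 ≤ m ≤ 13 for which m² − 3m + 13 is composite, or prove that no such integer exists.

At m = 12: 12² − 3·12 + 13 = 121 = 11·11, which is composite.

m = 12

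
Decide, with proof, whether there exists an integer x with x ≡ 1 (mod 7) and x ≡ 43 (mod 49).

gcd(7, 49) = 7. A simultaneous solution exists iff 1 ≡ 43 (mod 7); here 1 mod 7 = 1 = 43 mod 7, so it does.
List candidates x ≡ 1 (mod 7): 1, 8, 15, 22, 29, 36, 43. Modulo 49 these are 1, 8, 15, 22, 29, 36, 43; 43 gives 43 as required.
Indeed 43 ≡ 1 (mod 7) and 43 ≡ 43 (mod 49).

x = 43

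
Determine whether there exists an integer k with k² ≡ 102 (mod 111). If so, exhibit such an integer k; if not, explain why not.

k = 93 works: 93² = 8649, and 8649 − 102 = 8547 = 77·111.

k = 93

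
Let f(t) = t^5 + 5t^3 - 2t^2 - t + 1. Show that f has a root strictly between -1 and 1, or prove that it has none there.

Such a root exists.

f(-1) = -6 and f(1) = 4, which have opposite signs.
f is continuous everywhere (it is a polynomial), in particular on [-1, 1].
By the Intermediate Value Theorem, f takes the value 0 somewhere in the open interval.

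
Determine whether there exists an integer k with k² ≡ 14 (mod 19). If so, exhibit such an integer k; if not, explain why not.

No, no such integer exists.

Squares mod 19 repeat after k = 9 (as (−k)² = k²); for k = 0..9 they are 0, 1, 4, 9, 16, 6, 17, 11, 7, 5.
So the quadratic residues mod 19 are {0, 1, 4, 5, 6, 7, 9, 11, 16, 17}, and 14 is not among them.
Hence no integer k has k² ≡ 14 (mod 19).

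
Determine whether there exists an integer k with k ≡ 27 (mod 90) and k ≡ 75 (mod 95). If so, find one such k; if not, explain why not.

No, no such integer exists.

Both moduli are multiples of 5 = gcd(90, 95), so any solution would satisfy k ≡ 27 and k ≡ 75 modulo 5 simultaneously.
These are incompatible: 27 − 75 = -48 is not divisible by 5.
Therefore no such k exists.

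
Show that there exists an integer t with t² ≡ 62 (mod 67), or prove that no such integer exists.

Take t = 53. Then 53² = 2809 = 41·67 + 62, so 53² ≡ 62 (mod 67).

t = 53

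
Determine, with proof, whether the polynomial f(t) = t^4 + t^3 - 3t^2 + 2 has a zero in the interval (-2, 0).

f(-2) = -2 and f(0) = 2, which have opposite signs.
As a polynomial, f is continuous on every closed interval.
By the Intermediate Value Theorem f must vanish at some point of (-2, 0).

Yes, f has a root in the interval.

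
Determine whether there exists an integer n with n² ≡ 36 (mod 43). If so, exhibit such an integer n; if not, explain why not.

n = 37

n = 37 works: 37² = 1369, and 1369 − 36 = 1333 = 31·43.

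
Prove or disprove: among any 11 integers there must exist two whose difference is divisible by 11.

Consider the 11 integers 30, 31, …, 40. They lie in distinct residue classes modulo 11, since 11 ≤ 11.
Any two of them differ by at most 10 < 11 and by at least 1, so no difference is a multiple of 11.

No; for instance {30, 31, 32, 33, 34, 35, 36, 37, 38, 39, 40} is a counterexample.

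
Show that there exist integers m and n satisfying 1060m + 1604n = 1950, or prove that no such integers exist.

Any value of 1060m + 1604n is a multiple of gcd(1060, 1604) = 4.
However 1950 leaves remainder 2 on division by 4.
So the equation is unsolvable over ℤ.

No such integers exist.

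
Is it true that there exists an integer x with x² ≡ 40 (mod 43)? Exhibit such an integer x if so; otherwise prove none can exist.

Take x = 30. Then 30² = 900 = 20·43 + 40, so 30² ≡ 40 (mod 43).

x = 30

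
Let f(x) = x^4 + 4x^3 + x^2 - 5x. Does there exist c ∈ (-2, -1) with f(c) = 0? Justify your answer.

f(-2) = -2 and f(-1) = 3, which have opposite signs.
Since f is a polynomial it is continuous on [-2, -1].
By the Intermediate Value Theorem f must vanish at some point of (-2, -1).

Yes, such a c exists.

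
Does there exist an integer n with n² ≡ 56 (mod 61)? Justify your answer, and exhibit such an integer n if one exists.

Take n = 42. Then 42² = 1764 = 28·61 + 56, so 42² ≡ 56 (mod 61).

n = 42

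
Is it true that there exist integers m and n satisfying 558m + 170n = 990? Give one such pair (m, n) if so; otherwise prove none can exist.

Since gcd(558, 170) = 2 and 990 = 2·495, Bézout's identity guarantees a solution.
Dividing through by 2 reduces the equation to 279m + 85n = 495.
Euclidean algorithm: 279 = 3·85 + 24, 85 = 3·24 + 13, 24 = 1·13 + 11, 13 = 1·11 + 2, 11 = 5·2 + 1, 2 = 2·1 + 0.
Working back up the chain: 1 = 11 − 5·2 = 11 − 5·(13 − 1·11) = −5·13 + 6·11 = −5·13 + 6·(24 − 1·13) = 6·24 − 11·13 = 6·24 − 11·(85 − 3·24) = −11·85 + 39·24 = −11·85 + 39·(279 − 3·85) = 39·279 − 128·85. So 279·39 + 85·(-128) = 1.
Times 495: 279·19305 + 85·(-63360) = 495, so (19305, -63360) solves it.
Subtracting 227·85 from m and adding 227·279 to n gives the tidier solution (10, -27).
Indeed 558·10 + 170·(-27) = 5580 − 4590 = 990.

m = 10, n = -27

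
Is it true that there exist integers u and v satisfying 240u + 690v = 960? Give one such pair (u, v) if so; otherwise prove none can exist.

gcd(240, 690) = 30, and 30 divides 960, so integer solutions exist.
Dividing through by 30 reduces the equation to 8u + 23v = 32.
Dividing repeatedly: 23 = 2·8 + 7, 8 = 1·7 + 1, 7 = 7·1 + 0.
Unwinding: 1 = 8 − 1·7 = 8 − (23 − 2·8) = −23 + 3·8, i.e. 8·3 + 23·(-1) = 1.
Scaling by 32 gives the particular solution (u, v) = (96, -32).
Shifting by a multiple of (23, −8) keeps it a solution: u = 96 − 4·23 = 4, v = -32 + 4·8 = 0.
Check: 240·4 + 690·0 = 960 + 0 = 960. ✓

u = 4, v = 0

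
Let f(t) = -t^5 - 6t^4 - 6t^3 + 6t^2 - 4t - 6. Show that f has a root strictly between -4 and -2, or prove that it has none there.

f(-4) = -22 and f(-2) = 10, which have opposite signs.
Since f is a polynomial it is continuous on [-4, -2].
By the Intermediate Value Theorem, f takes the value 0 somewhere in the open interval.

Yes, f has a root in the interval.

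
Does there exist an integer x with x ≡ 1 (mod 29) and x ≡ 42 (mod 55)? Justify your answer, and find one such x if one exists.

x = 262

The moduli 29 and 55 are coprime, so by the Chinese Remainder Theorem a unique solution modulo 1595 exists.
Write x = 1 + 29t and require 1 + 29t ≡ 42 (mod 55), i.e. 29t ≡ 41 (mod 55).
Note 29·19 = 551 ≡ 1 (mod 55) (as 551 − 1 = 10·55), so 29⁻¹ ≡ 19.
Therefore t ≡ 19·41 = 779 ≡ 9 (mod 55).
Taking t = 9 gives x = 1 + 29·9 = 262.
Check: 262 mod 29 = 1, 262 mod 55 = 42. ✓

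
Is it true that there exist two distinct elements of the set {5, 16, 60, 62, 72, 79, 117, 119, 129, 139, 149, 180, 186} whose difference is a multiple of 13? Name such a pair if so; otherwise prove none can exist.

Two integers differ by a multiple of 13 exactly when they have the same residue mod 13. The residues are 5↦5, 16↦3, 60↦8, 62↦10, 72↦7, 79↦1, 117↦0, 119↦2, 129↦12, 139↦9, 149↦6, 180↦11, 186↦4.
All 13 residues are distinct, so no two elements differ by a multiple of 13.

There is no such pair.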